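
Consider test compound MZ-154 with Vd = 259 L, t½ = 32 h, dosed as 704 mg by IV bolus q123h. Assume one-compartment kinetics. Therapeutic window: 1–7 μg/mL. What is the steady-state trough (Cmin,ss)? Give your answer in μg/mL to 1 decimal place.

τ/t½ = 123/32 ≈ 3.8438, so fraction remaining f = (1/2)^(123/32) ≈ 0.0696.
At steady state, accumulation factor R = 1/(1 − e^(−kτ)) ≈ 1.0748.
Each bolus raises the concentration by D/Vd = 704/259 ≈ 2.718 μg/mL.
Steady-state peak Cmax,ss = C₀·R ≈ 2.718 × 1.0748 ≈ 2.921 μg/mL.
One interval later, Cmin,ss = Cmax,ss·e^(−kτ) ≈ 2.921 × 0.0696 ≈ 0.203 μg/mL.
Trough 0.2 μg/mL vs MEC 1 μg/mL: subtherapeutic.

0.2 μg/mL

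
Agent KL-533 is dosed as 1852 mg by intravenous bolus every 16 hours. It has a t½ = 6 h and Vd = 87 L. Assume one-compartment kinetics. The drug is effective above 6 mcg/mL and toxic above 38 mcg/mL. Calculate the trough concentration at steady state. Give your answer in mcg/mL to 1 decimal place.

4.0 mcg/mL

Over one 16-h interval, 16/6 ≈ 2.6667 half-lives elapse, leaving f ≈ 0.1575 of each dose.
Accumulation ratio R = 1/(1 − f) ≈ 1/0.8425 ≈ 1.1869.
Single-dose peak C₀ = D/Vd = 1852/87 ≈ 21.287 mcg/mL.
Steady-state peak Cmax,ss = C₀·R ≈ 21.287 × 1.1869 ≈ 25.266 mcg/mL.
Steady-state trough Cmin,ss = Cmax,ss·f ≈ 25.266 × 0.1575 ≈ 3.979 mcg/mL.
Trough 4.0 mcg/mL vs MEC 6 mcg/mL: subtherapeutic.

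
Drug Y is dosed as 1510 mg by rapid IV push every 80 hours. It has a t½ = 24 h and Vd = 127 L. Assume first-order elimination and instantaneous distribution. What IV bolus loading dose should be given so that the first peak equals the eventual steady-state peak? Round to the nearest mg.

f = (1/2)^(80/24) ≈ 0.099213; accumulation ratio R = 1/(1−f) ≈ 1.11014.
Loading dose to hit Cmax,ss on first dose: D_load = D_maint·R ≈ 1510 × 1.11014 ≈ 1676.31 mg.

1676 mg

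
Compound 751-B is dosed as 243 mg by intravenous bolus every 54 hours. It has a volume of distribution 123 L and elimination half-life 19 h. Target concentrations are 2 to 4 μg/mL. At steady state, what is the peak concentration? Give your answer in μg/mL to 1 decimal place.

Over one 54-h interval, 54/19 ≈ 2.8421 half-lives elapse, leaving f ≈ 0.1395 of each dose.
At steady state, accumulation factor R = 1/(1 − e^(−kτ)) ≈ 1.1621.
Each bolus raises the concentration by D/Vd = 243/123 ≈ 1.976 μg/mL.
Steady-state peak Cmax,ss = C₀·R ≈ 1.976 × 1.1621 ≈ 2.296 μg/mL.
Peak 2.3 μg/mL vs MTC 4 μg/mL: below toxic threshold.

2.3 μg/mL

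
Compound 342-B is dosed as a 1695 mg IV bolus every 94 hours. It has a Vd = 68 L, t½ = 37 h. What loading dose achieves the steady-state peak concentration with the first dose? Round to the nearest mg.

f = (1/2)^(94/37) ≈ 0.171878; accumulation ratio R = 1/(1−f) ≈ 1.20755.
Loading dose to hit Cmax,ss on first dose: D_load = D_maint·R ≈ 1695 × 1.20755 ≈ 2046.80 mg.

2047 mg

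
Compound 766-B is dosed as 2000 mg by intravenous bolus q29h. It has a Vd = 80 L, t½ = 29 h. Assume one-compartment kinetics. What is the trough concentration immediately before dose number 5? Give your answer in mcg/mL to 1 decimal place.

23.4 mcg/mL

f = (1/2)^(τ/t½) = (1/2)^(29/29) ≈ 0.5000.
C₀ = D/Vd = 2000/80 ≈ 25.000 mcg/mL.
Before the 5th dose, 4 doses have been given. Superposition: Cmin = C₀·(f + f² + … + f^4).
≈ 25.000 × (0.5000 + 0.2500 + 0.1250 + 0.0625) ≈ 25.000 × 0.9375 ≈ 23.438 mcg/mL.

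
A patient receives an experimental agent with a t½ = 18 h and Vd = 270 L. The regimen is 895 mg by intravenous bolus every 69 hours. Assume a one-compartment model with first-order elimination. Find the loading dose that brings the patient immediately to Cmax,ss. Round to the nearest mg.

963 mg

f = (1/2)^(69/18) ≈ 0.070154; accumulation ratio R = 1/(1−f) ≈ 1.07545.
Loading dose to hit Cmax,ss on first dose: D_load = D_maint·R ≈ 895 × 1.07545 ≈ 962.53 mg.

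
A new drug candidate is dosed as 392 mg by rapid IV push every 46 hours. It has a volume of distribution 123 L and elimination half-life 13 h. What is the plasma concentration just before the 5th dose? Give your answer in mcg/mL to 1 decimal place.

0.3 mcg/mL

f = (1/2)^(τ/t½) = (1/2)^(46/13) ≈ 0.0861.
C₀ = D/Vd = 392/123 ≈ 3.187 mcg/mL.
Before the 5th dose, 4 doses have been given. Superposition: Cmin = C₀·(f + f² + … + f^4).
≈ 3.187 × (0.0861 + 0.0074 + 0.0006 + 0.0001) ≈ 3.187 × 0.0942 ≈ 0.300 mcg/mL.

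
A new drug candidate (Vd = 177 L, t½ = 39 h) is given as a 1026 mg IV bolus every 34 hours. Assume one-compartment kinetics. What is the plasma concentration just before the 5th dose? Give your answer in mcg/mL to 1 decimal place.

f = (1/2)^(τ/t½) = (1/2)^(34/39) ≈ 0.5465.
C₀ = D/Vd = 1026/177 ≈ 5.797 mcg/mL.
Before the 5th dose, 4 doses have been given. Superposition: Cmin = C₀·(f + f² + … + f^4).
≈ 5.797 × (0.5465 + 0.2987 + 0.1632 + 0.0892) ≈ 5.797 × 1.0976 ≈ 6.363 mcg/mL.

6.4 mcg/mL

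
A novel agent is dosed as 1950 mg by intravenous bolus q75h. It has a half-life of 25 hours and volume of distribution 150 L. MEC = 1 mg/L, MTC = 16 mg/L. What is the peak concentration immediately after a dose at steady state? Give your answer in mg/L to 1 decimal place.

14.9 mg/L

τ = 75 h = 3 half-lives, so f = (1/2)^3 = 0.125.
Accumulation ratio R = 1/(1 − f) = 1/0.875 = 8/7.
Single-dose peak C₀ = D/Vd = 1950/150 = 13 mg/L.
Steady-state peak Cmax,ss = C₀·R = 13 × 8/7 ≈ 14.857 mg/L.
Peak 14.9 mg/L vs MTC 16 mg/L: below toxic threshold.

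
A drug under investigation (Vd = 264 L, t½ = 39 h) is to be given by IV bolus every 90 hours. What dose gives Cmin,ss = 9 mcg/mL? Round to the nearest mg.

9387 mg

τ/t½ = 90/39 ≈ 2.3077, so f = (1/2)^(90/39) ≈ 0.201983.
Cmin,ss = (D/Vd)·f/(1−f), so D = Cmin,ss·Vd·(1−f)/f.
D = 9 × 264 × (1−f)/f ≈ 9 × 264 × 3.95091 ≈ 9387.36 mg.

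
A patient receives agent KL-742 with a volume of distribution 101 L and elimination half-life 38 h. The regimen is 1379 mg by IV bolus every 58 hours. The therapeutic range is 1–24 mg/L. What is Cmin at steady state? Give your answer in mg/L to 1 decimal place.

7.3 mg/L

Over one 58-h interval, 58/38 ≈ 1.5263 half-lives elapse, leaving f ≈ 0.3472 of each dose.
At steady state, accumulation factor R = 1/(1 − e^(−kτ)) ≈ 1.5319.
Each bolus raises the concentration by D/Vd = 1379/101 ≈ 13.653 mg/L.
Cmax,ss = C₀/(1 − f) ≈ 13.653/0.6528 ≈ 20.915 mg/L.
One interval later, Cmin,ss = Cmax,ss·e^(−kτ) ≈ 20.915 × 0.3472 ≈ 7.262 mg/L.
Trough 7.3 mg/L vs MEC 1 mg/L: adequate.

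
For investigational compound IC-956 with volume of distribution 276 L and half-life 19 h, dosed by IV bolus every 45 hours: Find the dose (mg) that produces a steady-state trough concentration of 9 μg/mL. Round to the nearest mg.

10343 mg

τ/t½ = 45/19 ≈ 2.3684, so f = (1/2)^(45/19) ≈ 0.193657.
Cmin,ss = (D/Vd)·f/(1−f), so D = Cmin,ss·Vd·(1−f)/f.
D = 9 × 276 × (1−f)/f ≈ 9 × 276 × 4.16377 ≈ 10342.80 mg.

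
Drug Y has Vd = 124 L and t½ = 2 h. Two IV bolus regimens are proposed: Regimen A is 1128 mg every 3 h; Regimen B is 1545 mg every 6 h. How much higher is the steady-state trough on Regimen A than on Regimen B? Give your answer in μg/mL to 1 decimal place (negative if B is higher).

3.2 μg/mL

Regimen A: f = (1/2)^(3/2) ≈ 0.3536; Cmin,ss = (1128/124)·f/(1−f) ≈ 4.976 μg/mL.
Regimen B: f = (1/2)^(6/2) ≈ 0.1250; Cmin,ss = (1545/124)·f/(1−f) ≈ 1.780 μg/mL.
Difference ≈ 4.976 − 1.780 ≈ 3.196 μg/mL.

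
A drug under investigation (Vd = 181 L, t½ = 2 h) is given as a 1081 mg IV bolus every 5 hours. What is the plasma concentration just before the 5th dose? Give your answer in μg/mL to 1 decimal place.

1.3 μg/mL

f = (1/2)^(τ/t½) = (1/2)^(5/2) ≈ 0.1768.
C₀ = D/Vd = 1081/181 ≈ 5.972 μg/mL.
Before the 5th dose, 4 doses have been given. Superposition: Cmin = C₀·(f + f² + … + f^4).
≈ 5.972 × (0.1768 + 0.0313 + 0.0055 + 0.0010) ≈ 5.972 × 0.2146 ≈ 1.282 μg/mL.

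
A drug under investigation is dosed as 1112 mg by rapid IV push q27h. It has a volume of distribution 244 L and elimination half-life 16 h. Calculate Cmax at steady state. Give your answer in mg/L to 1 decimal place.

τ/t½ = 27/16 ≈ 1.6875, so fraction remaining f = (1/2)^(27/16) ≈ 0.3105.
Accumulation ratio R = 1/(1 − f) ≈ 1/0.6895 ≈ 1.4503.
Single-dose peak C₀ = D/Vd = 1112/244 ≈ 4.557 mg/L.
Steady-state peak Cmax,ss = C₀·R ≈ 4.557 × 1.4503 ≈ 6.609 mg/L.

6.6 mg/L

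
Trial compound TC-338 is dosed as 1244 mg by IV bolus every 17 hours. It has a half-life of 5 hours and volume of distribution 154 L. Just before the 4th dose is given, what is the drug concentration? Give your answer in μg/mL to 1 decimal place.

f = (1/2)^(τ/t½) = (1/2)^(17/5) ≈ 0.0947.
C₀ = D/Vd = 1244/154 ≈ 8.078 μg/mL.
Before the 4th dose, 3 doses have been given. Superposition: Cmin = C₀·(f + f² + … + f^3).
≈ 8.078 × (0.0947 + 0.0090 + 0.0008) ≈ 8.078 × 0.1045 ≈ 0.844 μg/mL.

0.8 μg/mL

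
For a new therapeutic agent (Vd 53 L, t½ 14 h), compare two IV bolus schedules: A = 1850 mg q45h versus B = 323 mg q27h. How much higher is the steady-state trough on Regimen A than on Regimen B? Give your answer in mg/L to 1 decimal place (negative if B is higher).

Regimen A: f = (1/2)^(45/14) ≈ 0.1077; Cmin,ss = (1850/53)·f/(1−f) ≈ 4.213 mg/L.
Regimen B: f = (1/2)^(27/14) ≈ 0.2627; Cmin,ss = (323/53)·f/(1−f) ≈ 2.171 mg/L.
Difference ≈ 4.213 − 2.171 ≈ 2.042 mg/L.

2.0 mg/L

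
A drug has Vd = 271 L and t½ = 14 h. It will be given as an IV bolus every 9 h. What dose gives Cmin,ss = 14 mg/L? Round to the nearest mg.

2130 mg

τ/t½ = 9/14 ≈ 0.64286, so f = (1/2)^(9/14) ≈ 0.640443.
Cmin,ss = (D/Vd)·f/(1−f), so D = Cmin,ss·Vd·(1−f)/f.
D = 14 × 271 × (1−f)/f ≈ 14 × 271 × 0.56142 ≈ 2130.03 mg.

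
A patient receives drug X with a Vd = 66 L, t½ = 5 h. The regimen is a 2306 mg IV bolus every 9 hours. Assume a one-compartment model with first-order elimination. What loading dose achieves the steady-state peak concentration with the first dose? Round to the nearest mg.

f = (1/2)^(9/5) ≈ 0.287175; accumulation ratio R = 1/(1−f) ≈ 1.40287.
Loading dose to hit Cmax,ss on first dose: D_load = D_maint·R ≈ 2306 × 1.40287 ≈ 3235.02 mg.

3235 mg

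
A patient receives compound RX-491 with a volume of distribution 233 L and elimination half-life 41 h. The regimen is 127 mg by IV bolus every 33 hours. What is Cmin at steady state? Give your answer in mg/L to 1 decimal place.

Over one 33-h interval, 33/41 ≈ 0.80488 half-lives elapse, leaving f ≈ 0.5724 of each dose.
At steady state, accumulation factor R = 1/(1 − e^(−kτ)) ≈ 2.3386.
Single-dose peak C₀ = D/Vd = 127/233 ≈ 0.545 mg/L.
Steady-state peak Cmax,ss = C₀·R ≈ 0.545 × 2.3386 ≈ 1.275 mg/L.
Steady-state trough Cmin,ss = Cmax,ss·f ≈ 1.275 × 0.5724 ≈ 0.730 mg/L.

0.7 mg/L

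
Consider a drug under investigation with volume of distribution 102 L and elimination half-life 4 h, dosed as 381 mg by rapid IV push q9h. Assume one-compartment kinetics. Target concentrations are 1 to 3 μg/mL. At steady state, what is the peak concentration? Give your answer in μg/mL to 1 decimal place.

τ/t½ = 9/4 ≈ 2.25, so fraction remaining f = (1/2)^(9/4) ≈ 0.2102.
At steady state, accumulation factor R = 1/(1 − e^(−kτ)) ≈ 1.2661.
Single-dose peak C₀ = D/Vd = 381/102 ≈ 3.735 μg/mL.
Steady-state peak Cmax,ss = C₀·R ≈ 3.735 × 1.2661 ≈ 4.729 μg/mL.
Peak 4.7 μg/mL vs MTC 3 μg/mL: exceeds toxic threshold.

4.7 μg/mL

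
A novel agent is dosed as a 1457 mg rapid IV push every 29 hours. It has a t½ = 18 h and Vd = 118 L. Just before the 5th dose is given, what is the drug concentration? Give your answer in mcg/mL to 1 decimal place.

f = (1/2)^(τ/t½) = (1/2)^(29/18) ≈ 0.3273.
C₀ = D/Vd = 1457/118 ≈ 12.347 mcg/mL.
Before the 5th dose, 4 doses have been given. Superposition: Cmin = C₀·(f + f² + … + f^4).
≈ 12.347 × (0.3273 + 0.1071 + 0.0351 + 0.0115) ≈ 12.347 × 0.4810 ≈ 5.939 mcg/mL.

5.9 mcg/mL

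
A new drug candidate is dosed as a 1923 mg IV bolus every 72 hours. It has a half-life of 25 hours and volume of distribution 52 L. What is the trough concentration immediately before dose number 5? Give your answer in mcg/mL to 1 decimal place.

5.8 mcg/mL

f = (1/2)^(τ/t½) = (1/2)^(72/25) ≈ 0.1358.
C₀ = D/Vd = 1923/52 ≈ 36.981 mcg/mL.
Before the 5th dose, 4 doses have been given. Superposition: Cmin = C₀·(f + f² + … + f^4).
≈ 36.981 × (0.1358 + 0.0184 + 0.0025 + 0.0003) ≈ 36.981 × 0.1570 ≈ 5.806 mcg/mL.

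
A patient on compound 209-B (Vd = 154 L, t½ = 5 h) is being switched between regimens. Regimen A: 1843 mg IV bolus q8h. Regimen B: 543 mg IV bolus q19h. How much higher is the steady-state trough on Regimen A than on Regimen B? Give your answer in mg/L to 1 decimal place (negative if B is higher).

5.6 mg/L

Regimen A: f = (1/2)^(8/5) ≈ 0.3299; Cmin,ss = (1843/154)·f/(1−f) ≈ 5.892 mg/L.
Regimen B: f = (1/2)^(19/5) ≈ 0.0718; Cmin,ss = (543/154)·f/(1−f) ≈ 0.273 mg/L.
Difference ≈ 5.892 − 0.273 ≈ 5.619 mg/L.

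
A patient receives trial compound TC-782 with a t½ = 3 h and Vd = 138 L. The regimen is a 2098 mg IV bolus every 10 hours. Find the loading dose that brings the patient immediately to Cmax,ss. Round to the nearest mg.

f = (1/2)^(10/3) ≈ 0.099213; accumulation ratio R = 1/(1−f) ≈ 1.11014.
Loading dose to hit Cmax,ss on first dose: D_load = D_maint·R ≈ 2098 × 1.11014 ≈ 2329.07 mg.

2329 mg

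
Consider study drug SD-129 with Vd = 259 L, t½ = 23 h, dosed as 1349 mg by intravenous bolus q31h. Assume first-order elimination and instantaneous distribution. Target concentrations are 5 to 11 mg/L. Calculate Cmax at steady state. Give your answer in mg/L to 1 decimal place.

τ/t½ = 31/23 ≈ 1.3478, so fraction remaining f = (1/2)^(31/23) ≈ 0.3929.
Accumulation ratio R = 1/(1 − f) ≈ 1/0.6071 ≈ 1.6472.
Each bolus raises the concentration by D/Vd = 1349/259 ≈ 5.208 mg/L.
Steady-state peak Cmax,ss = C₀·R ≈ 5.208 × 1.6472 ≈ 8.579 mg/L.
Peak 8.6 mg/L vs MTC 11 mg/L: below toxic threshold.

8.6 mg/L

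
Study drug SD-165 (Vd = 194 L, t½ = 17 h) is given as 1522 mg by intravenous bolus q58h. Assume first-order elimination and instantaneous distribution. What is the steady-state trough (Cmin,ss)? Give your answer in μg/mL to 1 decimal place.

Over one 58-h interval, 58/17 ≈ 3.4118 half-lives elapse, leaving f ≈ 0.0940 of each dose.
Each bolus raises the concentration by D/Vd = 1522/194 ≈ 7.845 μg/mL.
Steady-state trough Cmin,ss = C₀·f/(1−f) ≈ 7.845 × 0.0940/0.9060 ≈ 0.814 μg/mL.

0.8 μg/mL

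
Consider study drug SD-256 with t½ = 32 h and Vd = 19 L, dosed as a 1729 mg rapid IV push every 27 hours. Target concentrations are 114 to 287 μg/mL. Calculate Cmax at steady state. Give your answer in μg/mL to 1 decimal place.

Over one 27-h interval, 27/32 ≈ 0.84375 half-lives elapse, leaving f ≈ 0.5572 of each dose.
Accumulation ratio R = 1/(1 − f) ≈ 1/0.4428 ≈ 2.2584.
Each bolus raises the concentration by D/Vd = 1729/19 ≈ 91.000 μg/mL.
Steady-state peak Cmax,ss = C₀·R ≈ 91.000 × 2.2584 ≈ 205.514 μg/mL.
Peak 205.5 μg/mL vs MTC 287 μg/mL: below toxic threshold.

205.5 μg/mL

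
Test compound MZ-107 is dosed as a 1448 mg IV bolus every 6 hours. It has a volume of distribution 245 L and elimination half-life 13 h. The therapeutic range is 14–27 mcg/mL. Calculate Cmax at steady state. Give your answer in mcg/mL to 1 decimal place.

τ/t½ = 6/13 ≈ 0.46154, so fraction remaining f = (1/2)^(6/13) ≈ 0.7262.
At steady state, accumulation factor R = 1/(1 − e^(−kτ)) ≈ 3.6523.
Single-dose peak C₀ = D/Vd = 1448/245 ≈ 5.910 mcg/mL.
Cmax,ss = C₀/(1 − f) ≈ 5.910/0.2738 ≈ 21.585 mcg/mL.
Peak 21.6 mcg/mL vs MTC 27 mcg/mL: below toxic threshold.

21.6 mcg/mL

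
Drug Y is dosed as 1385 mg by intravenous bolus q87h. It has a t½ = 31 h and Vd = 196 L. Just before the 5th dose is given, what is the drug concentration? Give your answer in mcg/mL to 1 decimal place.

1.2 mcg/mL

f = (1/2)^(τ/t½) = (1/2)^(87/31) ≈ 0.1429.
C₀ = D/Vd = 1385/196 ≈ 7.066 mcg/mL.
Before the 5th dose, 4 doses have been given. Superposition: Cmin = C₀·(f + f² + … + f^4).
≈ 7.066 × (0.1429 + 0.0204 + 0.0029 + 0.0004) ≈ 7.066 × 0.1666 ≈ 1.177 mcg/mL.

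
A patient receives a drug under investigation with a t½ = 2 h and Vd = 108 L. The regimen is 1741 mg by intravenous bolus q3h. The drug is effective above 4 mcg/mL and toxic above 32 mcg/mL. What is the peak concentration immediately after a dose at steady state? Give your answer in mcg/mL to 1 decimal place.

Over one 3-h interval, 3/2 ≈ 1.5 half-lives elapse, leaving f ≈ 0.3536 of each dose.
At steady state, accumulation factor R = 1/(1 − e^(−kτ)) ≈ 1.5470.
Single-dose peak C₀ = D/Vd = 1741/108 ≈ 16.120 mcg/mL.
Steady-state peak Cmax,ss = C₀·R ≈ 16.120 × 1.5470 ≈ 24.938 mcg/mL.
Peak 24.9 mcg/mL vs MTC 32 mcg/mL: below toxic threshold.

24.9 mcg/mL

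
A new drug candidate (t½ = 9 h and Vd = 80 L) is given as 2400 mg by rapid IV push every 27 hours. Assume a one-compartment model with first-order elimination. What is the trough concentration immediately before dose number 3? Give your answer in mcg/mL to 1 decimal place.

f = (1/2)^(τ/t½) = (1/2)^(27/9) ≈ 0.1250.
C₀ = D/Vd = 2400/80 ≈ 30.000 mcg/mL.
Before the 3rd dose, 2 doses have been given. Superposition: Cmin = C₀·(f + f²).
≈ 30.000 × (0.1250 + 0.0156) ≈ 30.000 × 0.1406 ≈ 4.218 mcg/mL.

4.2 mcg/mL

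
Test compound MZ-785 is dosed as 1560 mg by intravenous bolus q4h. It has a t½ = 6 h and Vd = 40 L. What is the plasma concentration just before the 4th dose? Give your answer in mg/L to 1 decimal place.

f = (1/2)^(τ/t½) = (1/2)^(4/6) ≈ 0.6300.
C₀ = D/Vd = 1560/40 ≈ 39.000 mg/L.
Before the 4th dose, 3 doses have been given. Superposition: Cmin = C₀·(f + f² + … + f^3).
≈ 39.000 × (0.6300 + 0.3969 + 0.2500) ≈ 39.000 × 1.2769 ≈ 49.799 mg/L.

49.8 mg/L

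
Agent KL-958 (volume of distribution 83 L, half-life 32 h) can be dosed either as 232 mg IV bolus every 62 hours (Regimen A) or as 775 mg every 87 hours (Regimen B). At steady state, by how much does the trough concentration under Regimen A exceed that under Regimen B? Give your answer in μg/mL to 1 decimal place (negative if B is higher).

Regimen A: f = (1/2)^(62/32) ≈ 0.2611; Cmin,ss = (232/83)·f/(1−f) ≈ 0.988 μg/mL.
Regimen B: f = (1/2)^(87/32) ≈ 0.1519; Cmin,ss = (775/83)·f/(1−f) ≈ 1.672 μg/mL.
Difference ≈ 0.988 − 1.672 ≈ -0.684 μg/mL.

-0.7 μg/mL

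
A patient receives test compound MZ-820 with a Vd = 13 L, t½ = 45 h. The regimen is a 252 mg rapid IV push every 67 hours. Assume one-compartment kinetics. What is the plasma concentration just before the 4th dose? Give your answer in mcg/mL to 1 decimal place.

10.2 mcg/mL

f = (1/2)^(τ/t½) = (1/2)^(67/45) ≈ 0.3563.
C₀ = D/Vd = 252/13 ≈ 19.385 mcg/mL.
Before the 4th dose, 3 doses have been given. Superposition: Cmin = C₀·(f + f² + … + f^3).
≈ 19.385 × (0.3563 + 0.1269 + 0.0452) ≈ 19.385 × 0.5284 ≈ 10.243 mcg/mL.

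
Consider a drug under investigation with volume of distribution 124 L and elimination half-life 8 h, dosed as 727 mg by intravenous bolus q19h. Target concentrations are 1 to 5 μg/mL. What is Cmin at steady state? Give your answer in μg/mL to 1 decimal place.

1.4 μg/mL

Over one 19-h interval, 19/8 ≈ 2.375 half-lives elapse, leaving f ≈ 0.1928 of each dose.
Single-dose peak C₀ = D/Vd = 727/124 ≈ 5.863 μg/mL.
Steady-state trough Cmin,ss = C₀·f/(1−f) ≈ 5.863 × 0.1928/0.8072 ≈ 1.400 μg/mL.
Trough 1.4 μg/mL vs MEC 1 μg/mL: adequate.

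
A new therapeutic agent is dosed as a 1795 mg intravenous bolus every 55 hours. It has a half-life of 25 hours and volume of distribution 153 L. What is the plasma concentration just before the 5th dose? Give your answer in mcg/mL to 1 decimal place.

f = (1/2)^(τ/t½) = (1/2)^(55/25) ≈ 0.2176.
C₀ = D/Vd = 1795/153 ≈ 11.732 mcg/mL.
Before the 5th dose, 4 doses have been given. Superposition: Cmin = C₀·(f + f² + … + f^4).
≈ 11.732 × (0.2176 + 0.0473 + 0.0103 + 0.0022) ≈ 11.732 × 0.2774 ≈ 3.254 mcg/mL.

3.3 mcg/mL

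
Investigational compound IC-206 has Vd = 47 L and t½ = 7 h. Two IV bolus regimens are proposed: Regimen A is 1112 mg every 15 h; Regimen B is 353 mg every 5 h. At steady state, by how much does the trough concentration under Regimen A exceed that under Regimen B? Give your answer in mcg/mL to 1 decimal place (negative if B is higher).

-4.8 mcg/mL

Regimen A: f = (1/2)^(15/7) ≈ 0.2264; Cmin,ss = (1112/47)·f/(1−f) ≈ 6.924 mcg/mL.
Regimen B: f = (1/2)^(5/7) ≈ 0.6095; Cmin,ss = (353/47)·f/(1−f) ≈ 11.723 mcg/mL.
Difference ≈ 6.924 − 11.723 ≈ -4.799 mcg/mL.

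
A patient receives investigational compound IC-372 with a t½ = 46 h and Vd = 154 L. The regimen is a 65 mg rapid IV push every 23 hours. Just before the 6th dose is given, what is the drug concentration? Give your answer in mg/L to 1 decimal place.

0.8 mg/L

f = (1/2)^(τ/t½) = (1/2)^(23/46) ≈ 0.7071.
C₀ = D/Vd = 65/154 ≈ 0.422 mg/L.
Before the 6th dose, 5 doses have been given. Superposition: Cmin = C₀·(f + f² + … + f^5).
≈ 0.422 × (0.7071 + 0.5000 + 0.3535 + 0.2500 + 0.1768) ≈ 0.422 × 1.9874 ≈ 0.839 mg/L.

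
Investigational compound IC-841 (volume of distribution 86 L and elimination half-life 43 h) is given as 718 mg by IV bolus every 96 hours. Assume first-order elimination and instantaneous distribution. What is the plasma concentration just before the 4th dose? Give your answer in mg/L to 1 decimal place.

f = (1/2)^(τ/t½) = (1/2)^(96/43) ≈ 0.2128.
C₀ = D/Vd = 718/86 ≈ 8.349 mg/L.
Before the 4th dose, 3 doses have been given. Superposition: Cmin = C₀·(f + f² + … + f^3).
≈ 8.349 × (0.2128 + 0.0453 + 0.0096) ≈ 8.349 × 0.2677 ≈ 2.235 mg/L.

2.2 mg/L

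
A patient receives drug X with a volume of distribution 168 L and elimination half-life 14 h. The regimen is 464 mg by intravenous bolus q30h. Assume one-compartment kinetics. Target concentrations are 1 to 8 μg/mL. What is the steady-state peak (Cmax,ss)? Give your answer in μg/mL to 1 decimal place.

3.6 μg/mL

Over one 30-h interval, 30/14 ≈ 2.1429 half-lives elapse, leaving f ≈ 0.2264 of each dose.
Accumulation ratio R = 1/(1 − f) ≈ 1/0.7736 ≈ 1.2927.
Single-dose peak C₀ = D/Vd = 464/168 ≈ 2.762 μg/mL.
Steady-state peak Cmax,ss = C₀·R ≈ 2.762 × 1.2927 ≈ 3.570 μg/mL.
Peak 3.6 μg/mL vs MTC 8 μg/mL: below toxic threshold.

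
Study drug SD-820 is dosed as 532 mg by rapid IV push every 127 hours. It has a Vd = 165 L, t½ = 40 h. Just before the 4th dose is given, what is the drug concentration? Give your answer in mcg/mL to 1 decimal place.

0.4 mcg/mL

f = (1/2)^(τ/t½) = (1/2)^(127/40) ≈ 0.1107.
C₀ = D/Vd = 532/165 ≈ 3.224 mcg/mL.
Before the 4th dose, 3 doses have been given. Superposition: Cmin = C₀·(f + f² + … + f^3).
≈ 3.224 × (0.1107 + 0.0123 + 0.0014) ≈ 3.224 × 0.1244 ≈ 0.401 mcg/mL.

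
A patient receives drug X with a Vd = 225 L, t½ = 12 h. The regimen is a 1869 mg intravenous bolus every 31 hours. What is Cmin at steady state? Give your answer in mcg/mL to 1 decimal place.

Over one 31-h interval, 31/12 ≈ 2.5833 half-lives elapse, leaving f ≈ 0.1669 of each dose.
Accumulation ratio R = 1/(1 − f) ≈ 1/0.8331 ≈ 1.2003.
Each bolus raises the concentration by D/Vd = 1869/225 ≈ 8.307 mcg/mL.
Steady-state peak Cmax,ss = C₀·R ≈ 8.307 × 1.2003 ≈ 9.971 mcg/mL.
One interval later, Cmin,ss = Cmax,ss·e^(−kτ) ≈ 9.971 × 0.1669 ≈ 1.664 mcg/mL.

1.7 mcg/mL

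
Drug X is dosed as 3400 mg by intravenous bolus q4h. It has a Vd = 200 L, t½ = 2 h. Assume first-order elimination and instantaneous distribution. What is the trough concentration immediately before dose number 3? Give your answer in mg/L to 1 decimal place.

f = (1/2)^(τ/t½) = (1/2)^(4/2) ≈ 0.2500.
C₀ = D/Vd = 3400/200 ≈ 17.000 mg/L.
Before the 3rd dose, 2 doses have been given. Superposition: Cmin = C₀·(f + f²).
≈ 17.000 × (0.2500 + 0.0625) ≈ 17.000 × 0.3125 ≈ 5.312 mg/L.

5.3 mg/L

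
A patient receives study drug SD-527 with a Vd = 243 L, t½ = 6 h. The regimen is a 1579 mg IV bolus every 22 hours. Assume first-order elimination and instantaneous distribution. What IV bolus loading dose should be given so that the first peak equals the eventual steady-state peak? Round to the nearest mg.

1714 mg

f = (1/2)^(22/6) ≈ 0.078745; accumulation ratio R = 1/(1−f) ≈ 1.08548.
Loading dose to hit Cmax,ss on first dose: D_load = D_maint·R ≈ 1579 × 1.08548 ≈ 1713.97 mg.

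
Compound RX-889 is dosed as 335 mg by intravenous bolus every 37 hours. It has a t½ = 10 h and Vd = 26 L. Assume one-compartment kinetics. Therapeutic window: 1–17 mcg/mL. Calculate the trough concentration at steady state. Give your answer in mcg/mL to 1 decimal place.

1.1 mcg/mL

Over one 37-h interval, 37/10 ≈ 3.7 half-lives elapse, leaving f ≈ 0.0769 of each dose.
Each bolus raises the concentration by D/Vd = 335/26 ≈ 12.885 mcg/mL.
Steady-state trough Cmin,ss = C₀·f/(1−f) ≈ 12.885 × 0.0769/0.9231 ≈ 1.073 mcg/mL.
Trough 1.1 mcg/mL vs MEC 1 mcg/mL: adequate.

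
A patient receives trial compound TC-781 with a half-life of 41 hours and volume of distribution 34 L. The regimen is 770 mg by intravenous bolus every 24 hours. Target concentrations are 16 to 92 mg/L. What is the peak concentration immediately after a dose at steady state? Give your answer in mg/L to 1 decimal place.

67.9 mg/L

τ/t½ = 24/41 ≈ 0.58537, so fraction remaining f = (1/2)^(24/41) ≈ 0.6665.
At steady state, accumulation factor R = 1/(1 − e^(−kτ)) ≈ 2.9985.
Each bolus raises the concentration by D/Vd = 770/34 ≈ 22.647 mg/L.
Steady-state peak Cmax,ss = C₀·R ≈ 22.647 × 2.9985 ≈ 67.907 mg/L.
Peak 67.9 mg/L vs MTC 92 mg/L: below toxic threshold.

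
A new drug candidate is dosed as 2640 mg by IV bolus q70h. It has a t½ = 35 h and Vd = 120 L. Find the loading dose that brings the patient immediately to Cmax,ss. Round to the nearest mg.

f = (1/2)^(70/35) ≈ 0.250000; accumulation ratio R = 1/(1−f) ≈ 1.33333.
Loading dose to hit Cmax,ss on first dose: D_load = D_maint·R ≈ 2640 × 1.33333 ≈ 3519.99 mg.

3520 mg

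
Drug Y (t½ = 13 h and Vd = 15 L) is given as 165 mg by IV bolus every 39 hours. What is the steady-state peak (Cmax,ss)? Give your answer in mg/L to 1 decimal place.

12.6 mg/L

τ = 39 h = 3 half-lives, so f = (1/2)^3 = 0.125.
At steady state, R = 1/(1 − 0.125) = 8/7.
Single-dose peak C₀ = D/Vd = 165/15 = 11 mg/L.
Steady-state peak Cmax,ss = C₀·R = 11 × 8/7 ≈ 12.571 mg/L.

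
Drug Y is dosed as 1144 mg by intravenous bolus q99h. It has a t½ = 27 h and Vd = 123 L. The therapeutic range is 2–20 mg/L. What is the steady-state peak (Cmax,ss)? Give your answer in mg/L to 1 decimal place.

τ/t½ = 99/27 ≈ 3.6667, so fraction remaining f = (1/2)^(99/27) ≈ 0.0787.
At steady state, accumulation factor R = 1/(1 − e^(−kτ)) ≈ 1.0854.
Each bolus raises the concentration by D/Vd = 1144/123 ≈ 9.301 mg/L.
Cmax,ss = C₀/(1 − f) ≈ 9.301/0.9213 ≈ 10.096 mg/L.
Peak 10.1 mg/L vs MTC 20 mg/L: below toxic threshold.

10.1 mg/L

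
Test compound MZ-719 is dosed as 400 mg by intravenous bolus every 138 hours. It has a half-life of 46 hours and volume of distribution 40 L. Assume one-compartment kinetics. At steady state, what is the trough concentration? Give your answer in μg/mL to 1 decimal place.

The dosing interval is 3 half-lives, so f = 2^(−3) = 0.125.
At steady state, R = 1/(1 − 0.125) = 8/7.
Single-dose peak C₀ = D/Vd = 400/40 = 10 μg/mL.
Steady-state peak Cmax,ss = C₀·R = 10 × 8/7 ≈ 11.429 μg/mL.
Steady-state trough Cmin,ss = Cmax,ss·f ≈ 11.429 × 0.125 ≈ 1.429 μg/mL.

1.4 μg/mL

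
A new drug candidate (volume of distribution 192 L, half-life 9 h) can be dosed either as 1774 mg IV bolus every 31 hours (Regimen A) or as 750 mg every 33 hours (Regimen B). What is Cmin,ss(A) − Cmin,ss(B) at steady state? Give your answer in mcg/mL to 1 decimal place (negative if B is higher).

0.6 mcg/mL

Regimen A: f = (1/2)^(31/9) ≈ 0.0919; Cmin,ss = (1774/192)·f/(1−f) ≈ 0.935 mcg/mL.
Regimen B: f = (1/2)^(33/9) ≈ 0.0787; Cmin,ss = (750/192)·f/(1−f) ≈ 0.334 mcg/mL.
Difference ≈ 0.935 − 0.334 ≈ 0.601 mcg/mL.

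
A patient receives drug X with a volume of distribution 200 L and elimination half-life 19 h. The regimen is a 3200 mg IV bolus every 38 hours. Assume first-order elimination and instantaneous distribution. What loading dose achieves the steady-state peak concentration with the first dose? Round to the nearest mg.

4267 mg

f = (1/2)^(38/19) ≈ 0.250000; accumulation ratio R = 1/(1−f) ≈ 1.33333.
Loading dose to hit Cmax,ss on first dose: D_load = D_maint·R ≈ 3200 × 1.33333 ≈ 4266.66 mg.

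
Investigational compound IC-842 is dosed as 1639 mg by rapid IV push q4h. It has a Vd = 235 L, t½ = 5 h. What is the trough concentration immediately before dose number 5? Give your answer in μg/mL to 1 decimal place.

f = (1/2)^(τ/t½) = (1/2)^(4/5) ≈ 0.5743.
C₀ = D/Vd = 1639/235 ≈ 6.974 μg/mL.
Before the 5th dose, 4 doses have been given. Superposition: Cmin = C₀·(f + f² + … + f^4).
≈ 6.974 × (0.5743 + 0.3298 + 0.1894 + 0.1088) ≈ 6.974 × 1.2023 ≈ 8.385 μg/mL.

8.4 μg/mL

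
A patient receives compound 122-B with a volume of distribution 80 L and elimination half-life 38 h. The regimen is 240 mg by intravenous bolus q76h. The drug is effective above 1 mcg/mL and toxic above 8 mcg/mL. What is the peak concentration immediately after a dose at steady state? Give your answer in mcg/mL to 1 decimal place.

τ = 76 h = 2 half-lives, so f = (1/2)^2 = 0.25.
At steady state, R = 1/(1 − 0.25) = 4/3.
Single-dose peak C₀ = D/Vd = 240/80 = 3 mcg/mL.
Steady-state peak Cmax,ss = C₀·R = 3 × 4/3 ≈ 4.000 mcg/mL.
Peak 4.0 mcg/mL vs MTC 8 mcg/mL: below toxic threshold.

4.0 mcg/mL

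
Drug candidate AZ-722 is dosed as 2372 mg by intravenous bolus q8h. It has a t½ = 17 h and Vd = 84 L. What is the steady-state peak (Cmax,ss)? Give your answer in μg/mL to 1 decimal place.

101.5 μg/mL

Over one 8-h interval, 8/17 ≈ 0.47059 half-lives elapse, leaving f ≈ 0.7217 of each dose.
Accumulation ratio R = 1/(1 − f) ≈ 1/0.2783 ≈ 3.5932.
Single-dose peak C₀ = D/Vd = 2372/84 ≈ 28.238 μg/mL.
Steady-state peak Cmax,ss = C₀·R ≈ 28.238 × 3.5932 ≈ 101.465 μg/mL.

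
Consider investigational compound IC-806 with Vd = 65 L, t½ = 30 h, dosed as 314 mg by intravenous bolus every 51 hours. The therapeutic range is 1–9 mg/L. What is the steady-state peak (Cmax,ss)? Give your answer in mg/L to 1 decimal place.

τ/t½ = 51/30 ≈ 1.7, so fraction remaining f = (1/2)^(51/30) ≈ 0.3078.
Accumulation ratio R = 1/(1 − f) ≈ 1/0.6922 ≈ 1.4447.
Single-dose peak C₀ = D/Vd = 314/65 ≈ 4.831 mg/L.
Cmax,ss = C₀/(1 − f) ≈ 4.831/0.6922 ≈ 6.979 mg/L.
Peak 7.0 mg/L vs MTC 9 mg/L: below toxic threshold.

7.0 mg/L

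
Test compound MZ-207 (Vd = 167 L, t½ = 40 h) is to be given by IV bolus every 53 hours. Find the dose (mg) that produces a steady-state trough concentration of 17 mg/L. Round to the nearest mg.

4274 mg

τ/t½ = 53/40 ≈ 1.325, so f = (1/2)^(53/40) ≈ 0.399149.
Cmin,ss = (D/Vd)·f/(1−f), so D = Cmin,ss·Vd·(1−f)/f.
D = 17 × 167 × (1−f)/f ≈ 17 × 167 × 1.50533 ≈ 4273.63 mg.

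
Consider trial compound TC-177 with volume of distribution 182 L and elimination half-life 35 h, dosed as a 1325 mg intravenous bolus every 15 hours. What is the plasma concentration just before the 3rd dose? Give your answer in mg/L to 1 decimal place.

f = (1/2)^(τ/t½) = (1/2)^(15/35) ≈ 0.7430.
C₀ = D/Vd = 1325/182 ≈ 7.280 mg/L.
Before the 3rd dose, 2 doses have been given. Superposition: Cmin = C₀·(f + f²).
≈ 7.280 × (0.7430 + 0.5520) ≈ 7.280 × 1.2950 ≈ 9.428 mg/L.

9.4 mg/L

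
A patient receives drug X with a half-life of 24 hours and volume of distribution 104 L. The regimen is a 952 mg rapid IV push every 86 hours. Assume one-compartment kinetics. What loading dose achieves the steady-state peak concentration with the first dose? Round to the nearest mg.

f = (1/2)^(86/24) ≈ 0.083427; accumulation ratio R = 1/(1−f) ≈ 1.09102.
Loading dose to hit Cmax,ss on first dose: D_load = D_maint·R ≈ 952 × 1.09102 ≈ 1038.65 mg.

1039 mg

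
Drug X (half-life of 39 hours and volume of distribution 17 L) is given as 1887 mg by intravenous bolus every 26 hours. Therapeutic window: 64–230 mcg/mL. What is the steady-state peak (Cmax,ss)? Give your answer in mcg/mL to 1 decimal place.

300.0 mcg/mL

Over one 26-h interval, 26/39 ≈ 0.66667 half-lives elapse, leaving f ≈ 0.6300 of each dose.
Accumulation ratio R = 1/(1 − f) ≈ 1/0.3700 ≈ 2.7027.
Each bolus raises the concentration by D/Vd = 1887/17 ≈ 111.000 mcg/mL.
Steady-state peak Cmax,ss = C₀·R ≈ 111.000 × 2.7027 ≈ 300.000 mcg/mL.
Peak 300.0 mcg/mL vs MTC 230 mcg/mL: exceeds toxic threshold.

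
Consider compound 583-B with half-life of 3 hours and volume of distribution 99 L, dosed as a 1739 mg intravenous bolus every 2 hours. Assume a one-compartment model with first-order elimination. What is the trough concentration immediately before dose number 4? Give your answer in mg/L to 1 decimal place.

f = (1/2)^(τ/t½) = (1/2)^(2/3) ≈ 0.6300.
C₀ = D/Vd = 1739/99 ≈ 17.566 mg/L.
Before the 4th dose, 3 doses have been given. Superposition: Cmin = C₀·(f + f² + … + f^3).
≈ 17.566 × (0.6300 + 0.3969 + 0.2500) ≈ 17.566 × 1.2769 ≈ 22.430 mg/L.

22.4 mg/L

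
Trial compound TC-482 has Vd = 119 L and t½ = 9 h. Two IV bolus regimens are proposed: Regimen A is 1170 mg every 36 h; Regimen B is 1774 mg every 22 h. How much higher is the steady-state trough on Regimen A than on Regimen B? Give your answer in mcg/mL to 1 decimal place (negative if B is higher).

Regimen A: f = (1/2)^(36/9) ≈ 0.0625; Cmin,ss = (1170/119)·f/(1−f) ≈ 0.655 mcg/mL.
Regimen B: f = (1/2)^(22/9) ≈ 0.1837; Cmin,ss = (1774/119)·f/(1−f) ≈ 3.355 mcg/mL.
Difference ≈ 0.655 − 3.355 ≈ -2.700 mcg/mL.

-2.7 mcg/mL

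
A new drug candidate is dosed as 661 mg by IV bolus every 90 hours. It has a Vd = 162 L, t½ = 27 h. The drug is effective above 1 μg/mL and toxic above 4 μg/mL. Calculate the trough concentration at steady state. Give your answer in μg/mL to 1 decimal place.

τ/t½ = 90/27 ≈ 3.3333, so fraction remaining f = (1/2)^(90/27) ≈ 0.0992.
Single-dose peak C₀ = D/Vd = 661/162 ≈ 4.080 μg/mL.
Steady-state trough Cmin,ss = C₀·f/(1−f) ≈ 4.080 × 0.0992/0.9008 ≈ 0.449 μg/mL.
Trough 0.4 μg/mL vs MEC 1 μg/mL: subtherapeutic.

0.4 μg/mL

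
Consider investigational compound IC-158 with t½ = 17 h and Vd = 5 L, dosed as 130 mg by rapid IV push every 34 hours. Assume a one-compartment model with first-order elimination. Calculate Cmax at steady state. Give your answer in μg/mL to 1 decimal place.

τ = 34 h = 2 half-lives, so f = (1/2)^2 = 0.25.
Accumulation ratio R = 1/(1 − f) = 1/0.75 = 4/3.
Single-dose peak C₀ = D/Vd = 130/5 = 26 μg/mL.
Steady-state peak Cmax,ss = C₀·R = 26 × 4/3 ≈ 34.667 μg/mL.

34.7 μg/mL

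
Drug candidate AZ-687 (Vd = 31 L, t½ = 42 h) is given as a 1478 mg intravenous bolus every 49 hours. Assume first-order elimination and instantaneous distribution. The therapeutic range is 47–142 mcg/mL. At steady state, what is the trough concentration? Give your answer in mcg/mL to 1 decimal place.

38.3 mcg/mL

k = ln2/t½ = ln2/42 ≈ 0.016504 h⁻¹; fraction remaining f = e^(−kτ) = e^(−0.016504×49) ≈ 0.4454.
Accumulation ratio R = 1/(1 − f) ≈ 1/0.5546 ≈ 1.8031.
Each bolus raises the concentration by D/Vd = 1478/31 ≈ 47.677 mcg/mL.
Steady-state peak Cmax,ss = C₀·R ≈ 47.677 × 1.8031 ≈ 85.966 mcg/mL.
One interval later, Cmin,ss = Cmax,ss·e^(−kτ) ≈ 85.966 × 0.4454 ≈ 38.289 mcg/mL.
Trough 38.3 mcg/mL vs MEC 47 mcg/mL: subtherapeutic.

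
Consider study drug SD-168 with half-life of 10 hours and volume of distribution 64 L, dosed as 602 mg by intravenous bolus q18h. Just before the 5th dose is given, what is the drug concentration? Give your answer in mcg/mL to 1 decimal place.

3.8 mcg/mL

f = (1/2)^(τ/t½) = (1/2)^(18/10) ≈ 0.2872.
C₀ = D/Vd = 602/64 ≈ 9.406 mcg/mL.
Before the 5th dose, 4 doses have been given. Superposition: Cmin = C₀·(f + f² + … + f^4).
≈ 9.406 × (0.2872 + 0.0825 + 0.0237 + 0.0068) ≈ 9.406 × 0.4002 ≈ 3.764 mcg/mL.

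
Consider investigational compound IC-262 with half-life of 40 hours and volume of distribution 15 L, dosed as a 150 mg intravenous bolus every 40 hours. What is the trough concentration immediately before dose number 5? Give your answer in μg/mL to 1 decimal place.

9.4 μg/mL

f = (1/2)^(τ/t½) = (1/2)^(40/40) ≈ 0.5000.
C₀ = D/Vd = 150/15 ≈ 10.000 μg/mL.
Before the 5th dose, 4 doses have been given. Superposition: Cmin = C₀·(f + f² + … + f^4).
≈ 10.000 × (0.5000 + 0.2500 + 0.1250 + 0.0625) ≈ 10.000 × 0.9375 ≈ 9.375 μg/mL.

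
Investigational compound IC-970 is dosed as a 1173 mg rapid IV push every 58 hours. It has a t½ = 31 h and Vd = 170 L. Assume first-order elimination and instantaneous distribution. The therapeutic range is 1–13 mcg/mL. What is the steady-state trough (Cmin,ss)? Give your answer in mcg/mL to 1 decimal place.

Over one 58-h interval, 58/31 ≈ 1.871 half-lives elapse, leaving f ≈ 0.2734 of each dose.
Each bolus raises the concentration by D/Vd = 1173/170 ≈ 6.900 mcg/mL.
Steady-state trough Cmin,ss = C₀·f/(1−f) ≈ 6.900 × 0.2734/0.7266 ≈ 2.596 mcg/mL.
Trough 2.6 mcg/mL vs MEC 1 mcg/mL: adequate.

2.6 mcg/mL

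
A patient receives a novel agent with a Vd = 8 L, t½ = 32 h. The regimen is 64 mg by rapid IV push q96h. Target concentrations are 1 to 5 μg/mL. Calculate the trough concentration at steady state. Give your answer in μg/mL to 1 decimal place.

1.1 μg/mL

The dosing interval is 3 half-lives, so f = 2^(−3) = 0.125.
At steady state, R = 1/(1 − 0.125) = 8/7.
Single-dose peak C₀ = D/Vd = 64/8 = 8 μg/mL.
Steady-state peak Cmax,ss = C₀·R = 8 × 8/7 ≈ 9.143 μg/mL.
Steady-state trough Cmin,ss = Cmax,ss·f ≈ 9.143 × 0.125 ≈ 1.143 μg/mL.
Trough 1.1 μg/mL vs MEC 1 μg/mL: adequate.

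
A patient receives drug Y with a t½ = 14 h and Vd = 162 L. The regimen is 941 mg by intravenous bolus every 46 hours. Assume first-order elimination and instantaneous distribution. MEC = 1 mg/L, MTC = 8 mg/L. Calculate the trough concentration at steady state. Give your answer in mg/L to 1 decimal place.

Over one 46-h interval, 46/14 ≈ 3.2857 half-lives elapse, leaving f ≈ 0.1025 of each dose.
Accumulation ratio R = 1/(1 − f) ≈ 1/0.8975 ≈ 1.1142.
Each bolus raises the concentration by D/Vd = 941/162 ≈ 5.809 mg/L.
Cmax,ss = C₀/(1 − f) ≈ 5.809/0.8975 ≈ 6.472 mg/L.
One interval later, Cmin,ss = Cmax,ss·e^(−kτ) ≈ 6.472 × 0.1025 ≈ 0.663 mg/L.
Trough 0.7 mg/L vs MEC 1 mg/L: subtherapeutic.

0.7 mg/L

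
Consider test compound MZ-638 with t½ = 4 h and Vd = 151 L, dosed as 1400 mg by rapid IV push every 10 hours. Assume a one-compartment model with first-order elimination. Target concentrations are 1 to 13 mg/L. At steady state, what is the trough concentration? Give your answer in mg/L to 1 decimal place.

2.0 mg/L

k = ln2/t½ = ln2/4 ≈ 0.173287 h⁻¹; fraction remaining f = e^(−kτ) = e^(−0.173287×10) ≈ 0.1768.
Each bolus raises the concentration by D/Vd = 1400/151 ≈ 9.272 mg/L.
Steady-state trough Cmin,ss = C₀·f/(1−f) ≈ 9.272 × 0.1768/0.8232 ≈ 1.991 mg/L.
Trough 2.0 mg/L vs MEC 1 mg/L: adequate.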